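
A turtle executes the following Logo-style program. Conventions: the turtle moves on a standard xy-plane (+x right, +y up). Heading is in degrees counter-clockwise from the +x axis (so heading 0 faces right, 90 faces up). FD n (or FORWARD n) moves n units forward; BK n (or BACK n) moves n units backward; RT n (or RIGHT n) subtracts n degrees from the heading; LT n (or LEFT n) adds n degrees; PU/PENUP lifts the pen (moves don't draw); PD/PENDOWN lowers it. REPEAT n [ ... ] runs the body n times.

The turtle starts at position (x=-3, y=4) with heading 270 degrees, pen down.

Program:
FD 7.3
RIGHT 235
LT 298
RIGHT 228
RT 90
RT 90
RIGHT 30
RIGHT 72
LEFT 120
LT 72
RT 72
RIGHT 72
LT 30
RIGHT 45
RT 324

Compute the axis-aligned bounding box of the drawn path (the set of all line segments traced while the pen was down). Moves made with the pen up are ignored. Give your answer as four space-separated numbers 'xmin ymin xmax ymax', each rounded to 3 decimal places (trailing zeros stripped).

Answer: -3 -3.3 -3 4

Derivation:
Executing turtle program step by step:
Start: pos=(-3,4), heading=270, pen down
FD 7.3: (-3,4) -> (-3,-3.3) [heading=270, draw]
RT 235: heading 270 -> 35
LT 298: heading 35 -> 333
RT 228: heading 333 -> 105
RT 90: heading 105 -> 15
RT 90: heading 15 -> 285
RT 30: heading 285 -> 255
RT 72: heading 255 -> 183
LT 120: heading 183 -> 303
LT 72: heading 303 -> 15
RT 72: heading 15 -> 303
RT 72: heading 303 -> 231
LT 30: heading 231 -> 261
RT 45: heading 261 -> 216
RT 324: heading 216 -> 252
Final: pos=(-3,-3.3), heading=252, 1 segment(s) drawn

Segment endpoints: x in {-3, -3}, y in {-3.3, 4}
xmin=-3, ymin=-3.3, xmax=-3, ymax=4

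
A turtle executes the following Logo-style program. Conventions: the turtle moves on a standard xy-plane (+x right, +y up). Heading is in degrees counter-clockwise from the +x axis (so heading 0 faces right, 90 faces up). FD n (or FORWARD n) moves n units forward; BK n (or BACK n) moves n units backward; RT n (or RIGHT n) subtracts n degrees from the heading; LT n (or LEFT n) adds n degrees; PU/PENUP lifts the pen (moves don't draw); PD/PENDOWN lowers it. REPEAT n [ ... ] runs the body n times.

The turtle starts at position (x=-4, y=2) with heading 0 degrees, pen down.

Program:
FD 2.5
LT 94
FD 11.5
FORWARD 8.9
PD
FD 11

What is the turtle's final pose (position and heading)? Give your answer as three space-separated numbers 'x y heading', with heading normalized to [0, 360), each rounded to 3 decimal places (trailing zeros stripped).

Executing turtle program step by step:
Start: pos=(-4,2), heading=0, pen down
FD 2.5: (-4,2) -> (-1.5,2) [heading=0, draw]
LT 94: heading 0 -> 94
FD 11.5: (-1.5,2) -> (-2.302,13.472) [heading=94, draw]
FD 8.9: (-2.302,13.472) -> (-2.923,22.35) [heading=94, draw]
PD: pen down
FD 11: (-2.923,22.35) -> (-3.69,33.324) [heading=94, draw]
Final: pos=(-3.69,33.324), heading=94, 4 segment(s) drawn

Answer: -3.69 33.324 94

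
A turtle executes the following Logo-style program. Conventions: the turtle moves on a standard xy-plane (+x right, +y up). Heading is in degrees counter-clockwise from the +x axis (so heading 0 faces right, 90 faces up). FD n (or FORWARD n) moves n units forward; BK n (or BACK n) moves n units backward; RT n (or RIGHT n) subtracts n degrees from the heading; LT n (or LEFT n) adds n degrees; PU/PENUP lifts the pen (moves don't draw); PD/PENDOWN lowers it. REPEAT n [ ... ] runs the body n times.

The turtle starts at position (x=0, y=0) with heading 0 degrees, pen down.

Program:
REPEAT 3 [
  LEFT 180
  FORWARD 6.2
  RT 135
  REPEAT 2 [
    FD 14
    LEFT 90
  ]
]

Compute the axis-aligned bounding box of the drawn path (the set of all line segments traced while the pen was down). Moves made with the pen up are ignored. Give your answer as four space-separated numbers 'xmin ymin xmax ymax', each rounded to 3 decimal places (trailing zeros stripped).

Answer: -7.615 0 12.184 24.183

Derivation:
Executing turtle program step by step:
Start: pos=(0,0), heading=0, pen down
REPEAT 3 [
  -- iteration 1/3 --
  LT 180: heading 0 -> 180
  FD 6.2: (0,0) -> (-6.2,0) [heading=180, draw]
  RT 135: heading 180 -> 45
  REPEAT 2 [
    -- iteration 1/2 --
    FD 14: (-6.2,0) -> (3.699,9.899) [heading=45, draw]
    LT 90: heading 45 -> 135
    -- iteration 2/2 --
    FD 14: (3.699,9.899) -> (-6.2,19.799) [heading=135, draw]
    LT 90: heading 135 -> 225
  ]
  -- iteration 2/3 --
  LT 180: heading 225 -> 45
  FD 6.2: (-6.2,19.799) -> (-1.816,24.183) [heading=45, draw]
  RT 135: heading 45 -> 270
  REPEAT 2 [
    -- iteration 1/2 --
    FD 14: (-1.816,24.183) -> (-1.816,10.183) [heading=270, draw]
    LT 90: heading 270 -> 0
    -- iteration 2/2 --
    FD 14: (-1.816,10.183) -> (12.184,10.183) [heading=0, draw]
    LT 90: heading 0 -> 90
  ]
  -- iteration 3/3 --
  LT 180: heading 90 -> 270
  FD 6.2: (12.184,10.183) -> (12.184,3.983) [heading=270, draw]
  RT 135: heading 270 -> 135
  REPEAT 2 [
    -- iteration 1/2 --
    FD 14: (12.184,3.983) -> (2.285,13.883) [heading=135, draw]
    LT 90: heading 135 -> 225
    -- iteration 2/2 --
    FD 14: (2.285,13.883) -> (-7.615,3.983) [heading=225, draw]
    LT 90: heading 225 -> 315
  ]
]
Final: pos=(-7.615,3.983), heading=315, 9 segment(s) drawn

Segment endpoints: x in {-7.615, -6.2, -6.2, -1.816, -1.816, 0, 2.285, 3.699, 12.184, 12.184}, y in {0, 0, 3.983, 3.983, 9.899, 10.183, 10.183, 13.883, 19.799, 24.183}
xmin=-7.615, ymin=0, xmax=12.184, ymax=24.183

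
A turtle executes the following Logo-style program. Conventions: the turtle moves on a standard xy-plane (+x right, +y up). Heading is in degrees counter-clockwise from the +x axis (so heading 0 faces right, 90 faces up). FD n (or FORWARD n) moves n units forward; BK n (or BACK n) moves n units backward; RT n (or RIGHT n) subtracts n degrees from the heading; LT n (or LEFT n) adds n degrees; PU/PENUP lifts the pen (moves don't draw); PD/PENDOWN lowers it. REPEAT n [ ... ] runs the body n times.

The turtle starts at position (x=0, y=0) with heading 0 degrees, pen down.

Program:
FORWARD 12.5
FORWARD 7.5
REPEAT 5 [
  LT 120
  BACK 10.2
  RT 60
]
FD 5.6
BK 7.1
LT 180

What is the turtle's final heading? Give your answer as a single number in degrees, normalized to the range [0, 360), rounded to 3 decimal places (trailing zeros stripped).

Executing turtle program step by step:
Start: pos=(0,0), heading=0, pen down
FD 12.5: (0,0) -> (12.5,0) [heading=0, draw]
FD 7.5: (12.5,0) -> (20,0) [heading=0, draw]
REPEAT 5 [
  -- iteration 1/5 --
  LT 120: heading 0 -> 120
  BK 10.2: (20,0) -> (25.1,-8.833) [heading=120, draw]
  RT 60: heading 120 -> 60
  -- iteration 2/5 --
  LT 120: heading 60 -> 180
  BK 10.2: (25.1,-8.833) -> (35.3,-8.833) [heading=180, draw]
  RT 60: heading 180 -> 120
  -- iteration 3/5 --
  LT 120: heading 120 -> 240
  BK 10.2: (35.3,-8.833) -> (40.4,0) [heading=240, draw]
  RT 60: heading 240 -> 180
  -- iteration 4/5 --
  LT 120: heading 180 -> 300
  BK 10.2: (40.4,0) -> (35.3,8.833) [heading=300, draw]
  RT 60: heading 300 -> 240
  -- iteration 5/5 --
  LT 120: heading 240 -> 0
  BK 10.2: (35.3,8.833) -> (25.1,8.833) [heading=0, draw]
  RT 60: heading 0 -> 300
]
FD 5.6: (25.1,8.833) -> (27.9,3.984) [heading=300, draw]
BK 7.1: (27.9,3.984) -> (24.35,10.132) [heading=300, draw]
LT 180: heading 300 -> 120
Final: pos=(24.35,10.132), heading=120, 9 segment(s) drawn

Answer: 120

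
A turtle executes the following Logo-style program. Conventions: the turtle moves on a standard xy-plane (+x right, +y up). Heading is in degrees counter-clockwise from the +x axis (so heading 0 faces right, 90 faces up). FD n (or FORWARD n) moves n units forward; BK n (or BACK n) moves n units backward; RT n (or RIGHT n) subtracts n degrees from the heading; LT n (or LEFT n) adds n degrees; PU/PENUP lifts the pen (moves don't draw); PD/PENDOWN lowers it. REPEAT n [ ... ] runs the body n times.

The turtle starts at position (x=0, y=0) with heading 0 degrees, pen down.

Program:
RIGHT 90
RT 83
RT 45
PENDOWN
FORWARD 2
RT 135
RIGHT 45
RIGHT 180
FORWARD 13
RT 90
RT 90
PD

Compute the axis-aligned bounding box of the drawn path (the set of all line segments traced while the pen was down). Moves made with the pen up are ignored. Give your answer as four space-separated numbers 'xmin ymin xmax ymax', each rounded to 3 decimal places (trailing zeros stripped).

Executing turtle program step by step:
Start: pos=(0,0), heading=0, pen down
RT 90: heading 0 -> 270
RT 83: heading 270 -> 187
RT 45: heading 187 -> 142
PD: pen down
FD 2: (0,0) -> (-1.576,1.231) [heading=142, draw]
RT 135: heading 142 -> 7
RT 45: heading 7 -> 322
RT 180: heading 322 -> 142
FD 13: (-1.576,1.231) -> (-11.82,9.235) [heading=142, draw]
RT 90: heading 142 -> 52
RT 90: heading 52 -> 322
PD: pen down
Final: pos=(-11.82,9.235), heading=322, 2 segment(s) drawn

Segment endpoints: x in {-11.82, -1.576, 0}, y in {0, 1.231, 9.235}
xmin=-11.82, ymin=0, xmax=0, ymax=9.235

Answer: -11.82 0 0 9.235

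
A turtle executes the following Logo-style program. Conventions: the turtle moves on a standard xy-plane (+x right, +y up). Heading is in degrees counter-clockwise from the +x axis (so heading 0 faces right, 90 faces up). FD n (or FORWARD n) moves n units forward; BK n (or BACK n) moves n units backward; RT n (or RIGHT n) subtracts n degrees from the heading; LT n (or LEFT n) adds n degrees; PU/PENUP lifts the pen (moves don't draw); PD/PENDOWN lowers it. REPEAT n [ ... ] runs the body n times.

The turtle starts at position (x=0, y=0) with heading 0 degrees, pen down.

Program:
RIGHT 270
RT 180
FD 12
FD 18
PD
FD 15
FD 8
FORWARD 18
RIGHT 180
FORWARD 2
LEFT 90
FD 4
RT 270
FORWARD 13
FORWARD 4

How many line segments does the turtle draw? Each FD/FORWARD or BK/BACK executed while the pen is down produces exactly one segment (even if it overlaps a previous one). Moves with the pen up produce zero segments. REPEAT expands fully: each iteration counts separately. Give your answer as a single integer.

Executing turtle program step by step:
Start: pos=(0,0), heading=0, pen down
RT 270: heading 0 -> 90
RT 180: heading 90 -> 270
FD 12: (0,0) -> (0,-12) [heading=270, draw]
FD 18: (0,-12) -> (0,-30) [heading=270, draw]
PD: pen down
FD 15: (0,-30) -> (0,-45) [heading=270, draw]
FD 8: (0,-45) -> (0,-53) [heading=270, draw]
FD 18: (0,-53) -> (0,-71) [heading=270, draw]
RT 180: heading 270 -> 90
FD 2: (0,-71) -> (0,-69) [heading=90, draw]
LT 90: heading 90 -> 180
FD 4: (0,-69) -> (-4,-69) [heading=180, draw]
RT 270: heading 180 -> 270
FD 13: (-4,-69) -> (-4,-82) [heading=270, draw]
FD 4: (-4,-82) -> (-4,-86) [heading=270, draw]
Final: pos=(-4,-86), heading=270, 9 segment(s) drawn
Segments drawn: 9

Answer: 9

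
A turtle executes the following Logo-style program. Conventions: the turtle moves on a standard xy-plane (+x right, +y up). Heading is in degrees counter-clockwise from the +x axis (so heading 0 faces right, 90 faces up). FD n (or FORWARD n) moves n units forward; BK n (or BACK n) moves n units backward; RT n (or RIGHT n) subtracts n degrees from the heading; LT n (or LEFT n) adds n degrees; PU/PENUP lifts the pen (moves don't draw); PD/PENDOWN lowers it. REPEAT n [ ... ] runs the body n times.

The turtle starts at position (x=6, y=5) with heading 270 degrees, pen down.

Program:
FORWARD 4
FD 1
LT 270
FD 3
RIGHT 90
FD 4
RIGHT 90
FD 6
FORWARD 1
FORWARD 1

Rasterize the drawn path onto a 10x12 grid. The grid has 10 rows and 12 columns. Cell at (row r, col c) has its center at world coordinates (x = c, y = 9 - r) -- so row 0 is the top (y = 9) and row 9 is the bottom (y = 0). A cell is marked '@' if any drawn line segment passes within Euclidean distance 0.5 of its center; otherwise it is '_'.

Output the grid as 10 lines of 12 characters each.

Answer: ____________
____________
____________
____________
______@_____
___@@@@@@@@@
___@__@_____
___@__@_____
___@__@_____
___@@@@_____

Derivation:
Segment 0: (6,5) -> (6,1)
Segment 1: (6,1) -> (6,0)
Segment 2: (6,0) -> (3,0)
Segment 3: (3,0) -> (3,4)
Segment 4: (3,4) -> (9,4)
Segment 5: (9,4) -> (10,4)
Segment 6: (10,4) -> (11,4)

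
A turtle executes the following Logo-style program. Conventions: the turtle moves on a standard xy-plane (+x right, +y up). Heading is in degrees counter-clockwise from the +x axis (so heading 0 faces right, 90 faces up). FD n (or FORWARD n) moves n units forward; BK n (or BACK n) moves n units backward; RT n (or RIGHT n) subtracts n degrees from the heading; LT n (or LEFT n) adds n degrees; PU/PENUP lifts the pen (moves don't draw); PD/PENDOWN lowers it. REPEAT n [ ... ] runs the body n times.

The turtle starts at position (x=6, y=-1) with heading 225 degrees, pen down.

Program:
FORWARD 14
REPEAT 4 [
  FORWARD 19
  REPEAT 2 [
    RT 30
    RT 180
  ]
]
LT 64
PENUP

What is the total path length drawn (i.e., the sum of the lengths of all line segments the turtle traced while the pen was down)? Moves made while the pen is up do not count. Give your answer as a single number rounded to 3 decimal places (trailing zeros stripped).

Executing turtle program step by step:
Start: pos=(6,-1), heading=225, pen down
FD 14: (6,-1) -> (-3.899,-10.899) [heading=225, draw]
REPEAT 4 [
  -- iteration 1/4 --
  FD 19: (-3.899,-10.899) -> (-17.335,-24.335) [heading=225, draw]
  REPEAT 2 [
    -- iteration 1/2 --
    RT 30: heading 225 -> 195
    RT 180: heading 195 -> 15
    -- iteration 2/2 --
    RT 30: heading 15 -> 345
    RT 180: heading 345 -> 165
  ]
  -- iteration 2/4 --
  FD 19: (-17.335,-24.335) -> (-35.687,-19.417) [heading=165, draw]
  REPEAT 2 [
    -- iteration 1/2 --
    RT 30: heading 165 -> 135
    RT 180: heading 135 -> 315
    -- iteration 2/2 --
    RT 30: heading 315 -> 285
    RT 180: heading 285 -> 105
  ]
  -- iteration 3/4 --
  FD 19: (-35.687,-19.417) -> (-40.605,-1.064) [heading=105, draw]
  REPEAT 2 [
    -- iteration 1/2 --
    RT 30: heading 105 -> 75
    RT 180: heading 75 -> 255
    -- iteration 2/2 --
    RT 30: heading 255 -> 225
    RT 180: heading 225 -> 45
  ]
  -- iteration 4/4 --
  FD 19: (-40.605,-1.064) -> (-27.17,12.371) [heading=45, draw]
  REPEAT 2 [
    -- iteration 1/2 --
    RT 30: heading 45 -> 15
    RT 180: heading 15 -> 195
    -- iteration 2/2 --
    RT 30: heading 195 -> 165
    RT 180: heading 165 -> 345
  ]
]
LT 64: heading 345 -> 49
PU: pen up
Final: pos=(-27.17,12.371), heading=49, 5 segment(s) drawn

Segment lengths:
  seg 1: (6,-1) -> (-3.899,-10.899), length = 14
  seg 2: (-3.899,-10.899) -> (-17.335,-24.335), length = 19
  seg 3: (-17.335,-24.335) -> (-35.687,-19.417), length = 19
  seg 4: (-35.687,-19.417) -> (-40.605,-1.064), length = 19
  seg 5: (-40.605,-1.064) -> (-27.17,12.371), length = 19
Total = 90

Answer: 90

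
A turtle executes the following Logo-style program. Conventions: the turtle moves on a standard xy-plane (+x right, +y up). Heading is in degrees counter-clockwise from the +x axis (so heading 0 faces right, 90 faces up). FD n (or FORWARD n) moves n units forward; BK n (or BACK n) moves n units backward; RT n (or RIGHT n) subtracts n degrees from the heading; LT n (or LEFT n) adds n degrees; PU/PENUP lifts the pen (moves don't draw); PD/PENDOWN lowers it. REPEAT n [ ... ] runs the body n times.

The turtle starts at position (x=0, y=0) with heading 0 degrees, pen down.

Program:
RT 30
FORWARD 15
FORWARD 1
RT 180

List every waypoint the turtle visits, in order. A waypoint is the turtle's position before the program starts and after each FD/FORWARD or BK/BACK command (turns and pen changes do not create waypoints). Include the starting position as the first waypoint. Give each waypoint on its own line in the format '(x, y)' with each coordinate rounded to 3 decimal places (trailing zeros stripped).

Answer: (0, 0)
(12.99, -7.5)
(13.856, -8)

Derivation:
Executing turtle program step by step:
Start: pos=(0,0), heading=0, pen down
RT 30: heading 0 -> 330
FD 15: (0,0) -> (12.99,-7.5) [heading=330, draw]
FD 1: (12.99,-7.5) -> (13.856,-8) [heading=330, draw]
RT 180: heading 330 -> 150
Final: pos=(13.856,-8), heading=150, 2 segment(s) drawn
Waypoints (3 total):
(0, 0)
(12.99, -7.5)
(13.856, -8)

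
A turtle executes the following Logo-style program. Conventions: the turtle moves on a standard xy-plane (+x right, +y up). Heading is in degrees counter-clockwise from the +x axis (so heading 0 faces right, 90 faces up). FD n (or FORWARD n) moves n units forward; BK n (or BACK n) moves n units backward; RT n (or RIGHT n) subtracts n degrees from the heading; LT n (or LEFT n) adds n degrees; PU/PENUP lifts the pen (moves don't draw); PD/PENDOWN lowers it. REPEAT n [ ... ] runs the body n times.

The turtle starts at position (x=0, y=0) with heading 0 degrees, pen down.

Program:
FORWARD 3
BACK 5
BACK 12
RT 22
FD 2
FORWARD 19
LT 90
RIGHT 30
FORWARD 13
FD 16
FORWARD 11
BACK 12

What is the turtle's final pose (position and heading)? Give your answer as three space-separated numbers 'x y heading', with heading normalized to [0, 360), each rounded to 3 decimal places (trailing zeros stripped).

Answer: 27.535 9.372 38

Derivation:
Executing turtle program step by step:
Start: pos=(0,0), heading=0, pen down
FD 3: (0,0) -> (3,0) [heading=0, draw]
BK 5: (3,0) -> (-2,0) [heading=0, draw]
BK 12: (-2,0) -> (-14,0) [heading=0, draw]
RT 22: heading 0 -> 338
FD 2: (-14,0) -> (-12.146,-0.749) [heading=338, draw]
FD 19: (-12.146,-0.749) -> (5.471,-7.867) [heading=338, draw]
LT 90: heading 338 -> 68
RT 30: heading 68 -> 38
FD 13: (5.471,-7.867) -> (15.715,0.137) [heading=38, draw]
FD 16: (15.715,0.137) -> (28.323,9.987) [heading=38, draw]
FD 11: (28.323,9.987) -> (36.991,16.76) [heading=38, draw]
BK 12: (36.991,16.76) -> (27.535,9.372) [heading=38, draw]
Final: pos=(27.535,9.372), heading=38, 9 segment(s) drawn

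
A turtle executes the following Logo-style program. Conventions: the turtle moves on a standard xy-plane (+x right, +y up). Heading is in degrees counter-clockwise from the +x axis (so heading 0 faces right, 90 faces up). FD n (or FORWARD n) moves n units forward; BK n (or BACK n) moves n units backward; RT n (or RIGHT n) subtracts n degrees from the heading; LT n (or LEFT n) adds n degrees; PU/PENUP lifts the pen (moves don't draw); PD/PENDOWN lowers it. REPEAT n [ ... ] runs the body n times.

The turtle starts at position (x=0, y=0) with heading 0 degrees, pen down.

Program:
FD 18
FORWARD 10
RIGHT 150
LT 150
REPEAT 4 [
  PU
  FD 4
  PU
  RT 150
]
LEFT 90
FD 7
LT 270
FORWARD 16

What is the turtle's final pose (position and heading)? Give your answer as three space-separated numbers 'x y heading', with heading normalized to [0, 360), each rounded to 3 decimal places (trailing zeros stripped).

Answer: 16.474 7.821 120

Derivation:
Executing turtle program step by step:
Start: pos=(0,0), heading=0, pen down
FD 18: (0,0) -> (18,0) [heading=0, draw]
FD 10: (18,0) -> (28,0) [heading=0, draw]
RT 150: heading 0 -> 210
LT 150: heading 210 -> 0
REPEAT 4 [
  -- iteration 1/4 --
  PU: pen up
  FD 4: (28,0) -> (32,0) [heading=0, move]
  PU: pen up
  RT 150: heading 0 -> 210
  -- iteration 2/4 --
  PU: pen up
  FD 4: (32,0) -> (28.536,-2) [heading=210, move]
  PU: pen up
  RT 150: heading 210 -> 60
  -- iteration 3/4 --
  PU: pen up
  FD 4: (28.536,-2) -> (30.536,1.464) [heading=60, move]
  PU: pen up
  RT 150: heading 60 -> 270
  -- iteration 4/4 --
  PU: pen up
  FD 4: (30.536,1.464) -> (30.536,-2.536) [heading=270, move]
  PU: pen up
  RT 150: heading 270 -> 120
]
LT 90: heading 120 -> 210
FD 7: (30.536,-2.536) -> (24.474,-6.036) [heading=210, move]
LT 270: heading 210 -> 120
FD 16: (24.474,-6.036) -> (16.474,7.821) [heading=120, move]
Final: pos=(16.474,7.821), heading=120, 2 segment(s) drawn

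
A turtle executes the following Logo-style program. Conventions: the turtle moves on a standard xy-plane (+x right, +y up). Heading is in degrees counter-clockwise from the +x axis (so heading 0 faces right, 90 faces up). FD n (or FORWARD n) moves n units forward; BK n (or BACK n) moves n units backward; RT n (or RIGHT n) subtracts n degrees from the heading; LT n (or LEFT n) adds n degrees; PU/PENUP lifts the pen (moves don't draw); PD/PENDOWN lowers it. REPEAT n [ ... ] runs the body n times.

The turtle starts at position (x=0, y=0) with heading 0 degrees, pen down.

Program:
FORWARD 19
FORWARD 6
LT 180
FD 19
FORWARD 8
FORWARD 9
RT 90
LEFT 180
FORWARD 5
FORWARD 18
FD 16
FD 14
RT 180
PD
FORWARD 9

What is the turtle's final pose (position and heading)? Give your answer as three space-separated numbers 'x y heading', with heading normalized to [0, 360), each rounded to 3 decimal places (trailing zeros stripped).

Answer: -11 -44 90

Derivation:
Executing turtle program step by step:
Start: pos=(0,0), heading=0, pen down
FD 19: (0,0) -> (19,0) [heading=0, draw]
FD 6: (19,0) -> (25,0) [heading=0, draw]
LT 180: heading 0 -> 180
FD 19: (25,0) -> (6,0) [heading=180, draw]
FD 8: (6,0) -> (-2,0) [heading=180, draw]
FD 9: (-2,0) -> (-11,0) [heading=180, draw]
RT 90: heading 180 -> 90
LT 180: heading 90 -> 270
FD 5: (-11,0) -> (-11,-5) [heading=270, draw]
FD 18: (-11,-5) -> (-11,-23) [heading=270, draw]
FD 16: (-11,-23) -> (-11,-39) [heading=270, draw]
FD 14: (-11,-39) -> (-11,-53) [heading=270, draw]
RT 180: heading 270 -> 90
PD: pen down
FD 9: (-11,-53) -> (-11,-44) [heading=90, draw]
Final: pos=(-11,-44), heading=90, 10 segment(s) drawn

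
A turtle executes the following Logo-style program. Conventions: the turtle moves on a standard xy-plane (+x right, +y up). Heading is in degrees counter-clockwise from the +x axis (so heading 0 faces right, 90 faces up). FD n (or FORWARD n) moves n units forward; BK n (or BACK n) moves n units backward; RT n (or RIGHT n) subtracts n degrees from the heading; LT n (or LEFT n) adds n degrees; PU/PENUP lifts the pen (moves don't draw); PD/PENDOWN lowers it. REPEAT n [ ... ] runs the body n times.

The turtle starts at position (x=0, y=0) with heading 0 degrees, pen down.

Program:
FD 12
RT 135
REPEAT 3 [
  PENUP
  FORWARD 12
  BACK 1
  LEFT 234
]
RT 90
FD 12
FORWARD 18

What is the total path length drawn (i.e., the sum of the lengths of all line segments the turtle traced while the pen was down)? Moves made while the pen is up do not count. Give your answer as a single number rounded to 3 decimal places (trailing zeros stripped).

Executing turtle program step by step:
Start: pos=(0,0), heading=0, pen down
FD 12: (0,0) -> (12,0) [heading=0, draw]
RT 135: heading 0 -> 225
REPEAT 3 [
  -- iteration 1/3 --
  PU: pen up
  FD 12: (12,0) -> (3.515,-8.485) [heading=225, move]
  BK 1: (3.515,-8.485) -> (4.222,-7.778) [heading=225, move]
  LT 234: heading 225 -> 99
  -- iteration 2/3 --
  PU: pen up
  FD 12: (4.222,-7.778) -> (2.345,4.074) [heading=99, move]
  BK 1: (2.345,4.074) -> (2.501,3.086) [heading=99, move]
  LT 234: heading 99 -> 333
  -- iteration 3/3 --
  PU: pen up
  FD 12: (2.501,3.086) -> (13.193,-2.361) [heading=333, move]
  BK 1: (13.193,-2.361) -> (12.302,-1.907) [heading=333, move]
  LT 234: heading 333 -> 207
]
RT 90: heading 207 -> 117
FD 12: (12.302,-1.907) -> (6.854,8.785) [heading=117, move]
FD 18: (6.854,8.785) -> (-1.318,24.823) [heading=117, move]
Final: pos=(-1.318,24.823), heading=117, 1 segment(s) drawn

Segment lengths:
  seg 1: (0,0) -> (12,0), length = 12
Total = 12

Answer: 12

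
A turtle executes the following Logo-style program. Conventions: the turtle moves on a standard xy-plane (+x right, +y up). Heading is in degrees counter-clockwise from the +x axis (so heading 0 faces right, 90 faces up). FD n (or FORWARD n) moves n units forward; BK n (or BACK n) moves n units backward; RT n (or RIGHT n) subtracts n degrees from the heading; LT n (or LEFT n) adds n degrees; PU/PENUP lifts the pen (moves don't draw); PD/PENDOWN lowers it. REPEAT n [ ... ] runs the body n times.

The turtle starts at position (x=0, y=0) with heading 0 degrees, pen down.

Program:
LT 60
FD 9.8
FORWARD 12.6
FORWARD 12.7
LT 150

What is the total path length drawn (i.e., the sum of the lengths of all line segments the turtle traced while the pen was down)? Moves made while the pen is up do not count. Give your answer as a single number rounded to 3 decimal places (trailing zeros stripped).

Answer: 35.1

Derivation:
Executing turtle program step by step:
Start: pos=(0,0), heading=0, pen down
LT 60: heading 0 -> 60
FD 9.8: (0,0) -> (4.9,8.487) [heading=60, draw]
FD 12.6: (4.9,8.487) -> (11.2,19.399) [heading=60, draw]
FD 12.7: (11.2,19.399) -> (17.55,30.397) [heading=60, draw]
LT 150: heading 60 -> 210
Final: pos=(17.55,30.397), heading=210, 3 segment(s) drawn

Segment lengths:
  seg 1: (0,0) -> (4.9,8.487), length = 9.8
  seg 2: (4.9,8.487) -> (11.2,19.399), length = 12.6
  seg 3: (11.2,19.399) -> (17.55,30.397), length = 12.7
Total = 35.1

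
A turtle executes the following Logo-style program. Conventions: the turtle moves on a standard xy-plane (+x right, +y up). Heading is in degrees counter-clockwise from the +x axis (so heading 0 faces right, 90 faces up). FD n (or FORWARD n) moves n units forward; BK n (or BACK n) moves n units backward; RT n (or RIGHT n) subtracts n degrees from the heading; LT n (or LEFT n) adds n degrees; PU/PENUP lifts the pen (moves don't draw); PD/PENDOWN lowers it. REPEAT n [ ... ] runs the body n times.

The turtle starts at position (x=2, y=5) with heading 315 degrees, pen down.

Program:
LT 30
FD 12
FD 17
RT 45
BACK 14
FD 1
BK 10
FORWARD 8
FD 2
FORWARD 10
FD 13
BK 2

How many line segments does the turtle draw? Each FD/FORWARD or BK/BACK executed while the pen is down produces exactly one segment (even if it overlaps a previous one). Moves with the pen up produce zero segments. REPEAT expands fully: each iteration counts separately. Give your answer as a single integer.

Executing turtle program step by step:
Start: pos=(2,5), heading=315, pen down
LT 30: heading 315 -> 345
FD 12: (2,5) -> (13.591,1.894) [heading=345, draw]
FD 17: (13.591,1.894) -> (30.012,-2.506) [heading=345, draw]
RT 45: heading 345 -> 300
BK 14: (30.012,-2.506) -> (23.012,9.619) [heading=300, draw]
FD 1: (23.012,9.619) -> (23.512,8.753) [heading=300, draw]
BK 10: (23.512,8.753) -> (18.512,17.413) [heading=300, draw]
FD 8: (18.512,17.413) -> (22.512,10.485) [heading=300, draw]
FD 2: (22.512,10.485) -> (23.512,8.753) [heading=300, draw]
FD 10: (23.512,8.753) -> (28.512,0.092) [heading=300, draw]
FD 13: (28.512,0.092) -> (35.012,-11.166) [heading=300, draw]
BK 2: (35.012,-11.166) -> (34.012,-9.434) [heading=300, draw]
Final: pos=(34.012,-9.434), heading=300, 10 segment(s) drawn
Segments drawn: 10

Answer: 10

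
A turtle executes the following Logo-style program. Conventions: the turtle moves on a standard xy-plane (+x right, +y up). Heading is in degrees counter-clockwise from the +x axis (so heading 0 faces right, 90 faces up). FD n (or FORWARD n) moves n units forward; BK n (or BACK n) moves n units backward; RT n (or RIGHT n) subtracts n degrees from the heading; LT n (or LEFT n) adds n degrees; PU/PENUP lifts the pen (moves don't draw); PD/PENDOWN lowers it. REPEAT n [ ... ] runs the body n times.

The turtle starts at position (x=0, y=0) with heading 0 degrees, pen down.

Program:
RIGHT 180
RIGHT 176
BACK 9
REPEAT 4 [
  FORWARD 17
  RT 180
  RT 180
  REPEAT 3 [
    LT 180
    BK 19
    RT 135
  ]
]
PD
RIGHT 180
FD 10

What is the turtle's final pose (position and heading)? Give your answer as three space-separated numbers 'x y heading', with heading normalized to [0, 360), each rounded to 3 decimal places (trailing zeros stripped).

Executing turtle program step by step:
Start: pos=(0,0), heading=0, pen down
RT 180: heading 0 -> 180
RT 176: heading 180 -> 4
BK 9: (0,0) -> (-8.978,-0.628) [heading=4, draw]
REPEAT 4 [
  -- iteration 1/4 --
  FD 17: (-8.978,-0.628) -> (7.981,0.558) [heading=4, draw]
  RT 180: heading 4 -> 184
  RT 180: heading 184 -> 4
  REPEAT 3 [
    -- iteration 1/3 --
    LT 180: heading 4 -> 184
    BK 19: (7.981,0.558) -> (26.934,1.883) [heading=184, draw]
    RT 135: heading 184 -> 49
    -- iteration 2/3 --
    LT 180: heading 49 -> 229
    BK 19: (26.934,1.883) -> (39.399,16.223) [heading=229, draw]
    RT 135: heading 229 -> 94
    -- iteration 3/3 --
    LT 180: heading 94 -> 274
    BK 19: (39.399,16.223) -> (38.074,35.177) [heading=274, draw]
    RT 135: heading 274 -> 139
  ]
  -- iteration 2/4 --
  FD 17: (38.074,35.177) -> (25.244,46.33) [heading=139, draw]
  RT 180: heading 139 -> 319
  RT 180: heading 319 -> 139
  REPEAT 3 [
    -- iteration 1/3 --
    LT 180: heading 139 -> 319
    BK 19: (25.244,46.33) -> (10.904,58.795) [heading=319, draw]
    RT 135: heading 319 -> 184
    -- iteration 2/3 --
    LT 180: heading 184 -> 4
    BK 19: (10.904,58.795) -> (-8.049,57.469) [heading=4, draw]
    RT 135: heading 4 -> 229
    -- iteration 3/3 --
    LT 180: heading 229 -> 49
    BK 19: (-8.049,57.469) -> (-20.514,43.13) [heading=49, draw]
    RT 135: heading 49 -> 274
  ]
  -- iteration 3/4 --
  FD 17: (-20.514,43.13) -> (-19.329,26.171) [heading=274, draw]
  RT 180: heading 274 -> 94
  RT 180: heading 94 -> 274
  REPEAT 3 [
    -- iteration 1/3 --
    LT 180: heading 274 -> 94
    BK 19: (-19.329,26.171) -> (-18.003,7.218) [heading=94, draw]
    RT 135: heading 94 -> 319
    -- iteration 2/3 --
    LT 180: heading 319 -> 139
    BK 19: (-18.003,7.218) -> (-3.664,-5.248) [heading=139, draw]
    RT 135: heading 139 -> 4
    -- iteration 3/3 --
    LT 180: heading 4 -> 184
    BK 19: (-3.664,-5.248) -> (15.29,-3.922) [heading=184, draw]
    RT 135: heading 184 -> 49
  ]
  -- iteration 4/4 --
  FD 17: (15.29,-3.922) -> (26.443,8.908) [heading=49, draw]
  RT 180: heading 49 -> 229
  RT 180: heading 229 -> 49
  REPEAT 3 [
    -- iteration 1/3 --
    LT 180: heading 49 -> 229
    BK 19: (26.443,8.908) -> (38.908,23.247) [heading=229, draw]
    RT 135: heading 229 -> 94
    -- iteration 2/3 --
    LT 180: heading 94 -> 274
    BK 19: (38.908,23.247) -> (37.583,42.201) [heading=274, draw]
    RT 135: heading 274 -> 139
    -- iteration 3/3 --
    LT 180: heading 139 -> 319
    BK 19: (37.583,42.201) -> (23.243,54.666) [heading=319, draw]
    RT 135: heading 319 -> 184
  ]
]
PD: pen down
RT 180: heading 184 -> 4
FD 10: (23.243,54.666) -> (33.219,55.364) [heading=4, draw]
Final: pos=(33.219,55.364), heading=4, 18 segment(s) drawn

Answer: 33.219 55.364 4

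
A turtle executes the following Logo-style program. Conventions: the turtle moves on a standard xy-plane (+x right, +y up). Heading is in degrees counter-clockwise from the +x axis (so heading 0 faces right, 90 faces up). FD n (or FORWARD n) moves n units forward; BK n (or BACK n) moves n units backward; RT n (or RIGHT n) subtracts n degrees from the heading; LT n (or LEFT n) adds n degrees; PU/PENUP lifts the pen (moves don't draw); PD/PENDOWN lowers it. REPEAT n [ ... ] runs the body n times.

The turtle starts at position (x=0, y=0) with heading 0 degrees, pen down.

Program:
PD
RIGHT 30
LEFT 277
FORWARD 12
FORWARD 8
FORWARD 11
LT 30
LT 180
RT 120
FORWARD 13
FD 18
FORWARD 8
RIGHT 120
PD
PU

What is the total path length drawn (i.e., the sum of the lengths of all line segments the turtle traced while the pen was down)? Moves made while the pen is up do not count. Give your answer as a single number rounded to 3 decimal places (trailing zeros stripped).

Answer: 70

Derivation:
Executing turtle program step by step:
Start: pos=(0,0), heading=0, pen down
PD: pen down
RT 30: heading 0 -> 330
LT 277: heading 330 -> 247
FD 12: (0,0) -> (-4.689,-11.046) [heading=247, draw]
FD 8: (-4.689,-11.046) -> (-7.815,-18.41) [heading=247, draw]
FD 11: (-7.815,-18.41) -> (-12.113,-28.536) [heading=247, draw]
LT 30: heading 247 -> 277
LT 180: heading 277 -> 97
RT 120: heading 97 -> 337
FD 13: (-12.113,-28.536) -> (-0.146,-33.615) [heading=337, draw]
FD 18: (-0.146,-33.615) -> (16.423,-40.648) [heading=337, draw]
FD 8: (16.423,-40.648) -> (23.787,-43.774) [heading=337, draw]
RT 120: heading 337 -> 217
PD: pen down
PU: pen up
Final: pos=(23.787,-43.774), heading=217, 6 segment(s) drawn

Segment lengths:
  seg 1: (0,0) -> (-4.689,-11.046), length = 12
  seg 2: (-4.689,-11.046) -> (-7.815,-18.41), length = 8
  seg 3: (-7.815,-18.41) -> (-12.113,-28.536), length = 11
  seg 4: (-12.113,-28.536) -> (-0.146,-33.615), length = 13
  seg 5: (-0.146,-33.615) -> (16.423,-40.648), length = 18
  seg 6: (16.423,-40.648) -> (23.787,-43.774), length = 8
Total = 70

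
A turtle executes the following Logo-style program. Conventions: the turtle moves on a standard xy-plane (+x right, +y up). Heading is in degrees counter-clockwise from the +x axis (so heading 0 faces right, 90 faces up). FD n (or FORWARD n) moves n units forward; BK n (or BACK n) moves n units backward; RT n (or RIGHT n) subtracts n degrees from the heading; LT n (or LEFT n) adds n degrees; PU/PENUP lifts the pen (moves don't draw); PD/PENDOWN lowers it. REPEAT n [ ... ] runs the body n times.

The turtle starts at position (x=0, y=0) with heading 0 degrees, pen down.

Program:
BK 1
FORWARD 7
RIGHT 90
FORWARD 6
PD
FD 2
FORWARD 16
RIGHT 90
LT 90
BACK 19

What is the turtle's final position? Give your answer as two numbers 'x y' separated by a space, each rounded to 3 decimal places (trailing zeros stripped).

Answer: 6 -5

Derivation:
Executing turtle program step by step:
Start: pos=(0,0), heading=0, pen down
BK 1: (0,0) -> (-1,0) [heading=0, draw]
FD 7: (-1,0) -> (6,0) [heading=0, draw]
RT 90: heading 0 -> 270
FD 6: (6,0) -> (6,-6) [heading=270, draw]
PD: pen down
FD 2: (6,-6) -> (6,-8) [heading=270, draw]
FD 16: (6,-8) -> (6,-24) [heading=270, draw]
RT 90: heading 270 -> 180
LT 90: heading 180 -> 270
BK 19: (6,-24) -> (6,-5) [heading=270, draw]
Final: pos=(6,-5), heading=270, 6 segment(s) drawn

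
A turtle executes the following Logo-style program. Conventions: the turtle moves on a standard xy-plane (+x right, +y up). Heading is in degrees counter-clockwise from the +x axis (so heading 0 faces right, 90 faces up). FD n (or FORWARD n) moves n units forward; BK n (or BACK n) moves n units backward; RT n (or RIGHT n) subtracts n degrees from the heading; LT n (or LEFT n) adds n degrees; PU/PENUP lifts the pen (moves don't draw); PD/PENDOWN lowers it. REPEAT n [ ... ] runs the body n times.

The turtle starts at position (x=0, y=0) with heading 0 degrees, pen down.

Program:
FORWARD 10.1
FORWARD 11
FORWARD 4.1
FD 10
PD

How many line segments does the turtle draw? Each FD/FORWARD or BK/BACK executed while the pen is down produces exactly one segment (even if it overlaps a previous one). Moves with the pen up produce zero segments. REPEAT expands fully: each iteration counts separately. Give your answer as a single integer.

Executing turtle program step by step:
Start: pos=(0,0), heading=0, pen down
FD 10.1: (0,0) -> (10.1,0) [heading=0, draw]
FD 11: (10.1,0) -> (21.1,0) [heading=0, draw]
FD 4.1: (21.1,0) -> (25.2,0) [heading=0, draw]
FD 10: (25.2,0) -> (35.2,0) [heading=0, draw]
PD: pen down
Final: pos=(35.2,0), heading=0, 4 segment(s) drawn
Segments drawn: 4

Answer: 4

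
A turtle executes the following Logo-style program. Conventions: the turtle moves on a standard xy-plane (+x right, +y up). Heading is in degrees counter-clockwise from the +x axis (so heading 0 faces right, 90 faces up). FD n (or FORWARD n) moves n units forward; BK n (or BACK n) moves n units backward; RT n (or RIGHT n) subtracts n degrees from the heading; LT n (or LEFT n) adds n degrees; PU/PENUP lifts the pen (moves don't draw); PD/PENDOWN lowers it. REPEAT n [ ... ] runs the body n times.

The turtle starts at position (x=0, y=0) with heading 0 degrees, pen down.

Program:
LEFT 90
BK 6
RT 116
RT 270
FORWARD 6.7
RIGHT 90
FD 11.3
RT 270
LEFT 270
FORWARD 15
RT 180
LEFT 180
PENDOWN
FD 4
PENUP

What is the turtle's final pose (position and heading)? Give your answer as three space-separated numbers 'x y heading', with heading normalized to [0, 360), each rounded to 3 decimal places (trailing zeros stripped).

Answer: 30.171 -13.261 334

Derivation:
Executing turtle program step by step:
Start: pos=(0,0), heading=0, pen down
LT 90: heading 0 -> 90
BK 6: (0,0) -> (0,-6) [heading=90, draw]
RT 116: heading 90 -> 334
RT 270: heading 334 -> 64
FD 6.7: (0,-6) -> (2.937,0.022) [heading=64, draw]
RT 90: heading 64 -> 334
FD 11.3: (2.937,0.022) -> (13.093,-4.932) [heading=334, draw]
RT 270: heading 334 -> 64
LT 270: heading 64 -> 334
FD 15: (13.093,-4.932) -> (26.575,-11.507) [heading=334, draw]
RT 180: heading 334 -> 154
LT 180: heading 154 -> 334
PD: pen down
FD 4: (26.575,-11.507) -> (30.171,-13.261) [heading=334, draw]
PU: pen up
Final: pos=(30.171,-13.261), heading=334, 5 segment(s) drawn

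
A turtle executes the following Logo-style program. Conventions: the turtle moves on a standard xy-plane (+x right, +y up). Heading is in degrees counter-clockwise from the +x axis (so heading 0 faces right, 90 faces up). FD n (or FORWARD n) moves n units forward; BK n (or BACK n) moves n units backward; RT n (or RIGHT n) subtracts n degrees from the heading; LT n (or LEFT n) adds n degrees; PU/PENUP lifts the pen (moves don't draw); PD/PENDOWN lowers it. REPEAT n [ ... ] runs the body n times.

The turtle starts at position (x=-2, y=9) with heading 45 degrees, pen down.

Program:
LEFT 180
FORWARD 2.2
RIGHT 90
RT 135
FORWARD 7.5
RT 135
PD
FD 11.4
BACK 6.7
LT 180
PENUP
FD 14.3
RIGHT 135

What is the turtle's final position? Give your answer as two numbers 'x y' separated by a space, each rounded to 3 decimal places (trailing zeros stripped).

Answer: 10.733 14.233

Derivation:
Executing turtle program step by step:
Start: pos=(-2,9), heading=45, pen down
LT 180: heading 45 -> 225
FD 2.2: (-2,9) -> (-3.556,7.444) [heading=225, draw]
RT 90: heading 225 -> 135
RT 135: heading 135 -> 0
FD 7.5: (-3.556,7.444) -> (3.944,7.444) [heading=0, draw]
RT 135: heading 0 -> 225
PD: pen down
FD 11.4: (3.944,7.444) -> (-4.117,-0.617) [heading=225, draw]
BK 6.7: (-4.117,-0.617) -> (0.621,4.121) [heading=225, draw]
LT 180: heading 225 -> 45
PU: pen up
FD 14.3: (0.621,4.121) -> (10.733,14.233) [heading=45, move]
RT 135: heading 45 -> 270
Final: pos=(10.733,14.233), heading=270, 4 segment(s) drawn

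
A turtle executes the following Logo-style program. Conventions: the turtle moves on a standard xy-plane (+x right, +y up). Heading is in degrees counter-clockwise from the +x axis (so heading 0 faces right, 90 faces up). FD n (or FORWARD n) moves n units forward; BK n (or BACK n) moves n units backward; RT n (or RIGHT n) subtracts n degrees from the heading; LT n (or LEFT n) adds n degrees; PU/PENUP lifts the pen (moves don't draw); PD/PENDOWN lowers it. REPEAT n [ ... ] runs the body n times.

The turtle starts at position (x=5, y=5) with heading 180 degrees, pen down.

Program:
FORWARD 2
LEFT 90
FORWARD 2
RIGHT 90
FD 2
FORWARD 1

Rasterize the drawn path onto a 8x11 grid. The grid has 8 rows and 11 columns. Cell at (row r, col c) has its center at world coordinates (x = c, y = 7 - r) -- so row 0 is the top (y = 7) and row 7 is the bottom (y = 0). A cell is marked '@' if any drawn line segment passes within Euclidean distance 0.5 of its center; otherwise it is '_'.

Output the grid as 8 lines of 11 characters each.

Segment 0: (5,5) -> (3,5)
Segment 1: (3,5) -> (3,3)
Segment 2: (3,3) -> (1,3)
Segment 3: (1,3) -> (-0,3)

Answer: ___________
___________
___@@@_____
___@_______
@@@@_______
___________
___________
___________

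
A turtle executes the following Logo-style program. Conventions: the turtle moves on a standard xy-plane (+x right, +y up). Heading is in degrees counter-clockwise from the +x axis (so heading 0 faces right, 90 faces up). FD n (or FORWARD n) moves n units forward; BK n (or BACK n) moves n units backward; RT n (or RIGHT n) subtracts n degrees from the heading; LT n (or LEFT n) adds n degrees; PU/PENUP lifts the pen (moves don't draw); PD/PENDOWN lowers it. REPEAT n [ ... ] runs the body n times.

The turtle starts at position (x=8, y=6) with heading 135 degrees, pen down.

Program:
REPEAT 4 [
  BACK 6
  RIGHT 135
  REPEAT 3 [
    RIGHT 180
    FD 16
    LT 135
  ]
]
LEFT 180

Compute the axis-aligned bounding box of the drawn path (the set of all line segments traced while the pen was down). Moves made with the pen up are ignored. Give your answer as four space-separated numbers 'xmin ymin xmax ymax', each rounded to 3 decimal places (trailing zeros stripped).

Answer: -42.385 -21.314 12.243 33.314

Derivation:
Executing turtle program step by step:
Start: pos=(8,6), heading=135, pen down
REPEAT 4 [
  -- iteration 1/4 --
  BK 6: (8,6) -> (12.243,1.757) [heading=135, draw]
  RT 135: heading 135 -> 0
  REPEAT 3 [
    -- iteration 1/3 --
    RT 180: heading 0 -> 180
    FD 16: (12.243,1.757) -> (-3.757,1.757) [heading=180, draw]
    LT 135: heading 180 -> 315
    -- iteration 2/3 --
    RT 180: heading 315 -> 135
    FD 16: (-3.757,1.757) -> (-15.071,13.071) [heading=135, draw]
    LT 135: heading 135 -> 270
    -- iteration 3/3 --
    RT 180: heading 270 -> 90
    FD 16: (-15.071,13.071) -> (-15.071,29.071) [heading=90, draw]
    LT 135: heading 90 -> 225
  ]
  -- iteration 2/4 --
  BK 6: (-15.071,29.071) -> (-10.828,33.314) [heading=225, draw]
  RT 135: heading 225 -> 90
  REPEAT 3 [
    -- iteration 1/3 --
    RT 180: heading 90 -> 270
    FD 16: (-10.828,33.314) -> (-10.828,17.314) [heading=270, draw]
    LT 135: heading 270 -> 45
    -- iteration 2/3 --
    RT 180: heading 45 -> 225
    FD 16: (-10.828,17.314) -> (-22.142,6) [heading=225, draw]
    LT 135: heading 225 -> 0
    -- iteration 3/3 --
    RT 180: heading 0 -> 180
    FD 16: (-22.142,6) -> (-38.142,6) [heading=180, draw]
    LT 135: heading 180 -> 315
  ]
  -- iteration 3/4 --
  BK 6: (-38.142,6) -> (-42.385,10.243) [heading=315, draw]
  RT 135: heading 315 -> 180
  REPEAT 3 [
    -- iteration 1/3 --
    RT 180: heading 180 -> 0
    FD 16: (-42.385,10.243) -> (-26.385,10.243) [heading=0, draw]
    LT 135: heading 0 -> 135
    -- iteration 2/3 --
    RT 180: heading 135 -> 315
    FD 16: (-26.385,10.243) -> (-15.071,-1.071) [heading=315, draw]
    LT 135: heading 315 -> 90
    -- iteration 3/3 --
    RT 180: heading 90 -> 270
    FD 16: (-15.071,-1.071) -> (-15.071,-17.071) [heading=270, draw]
    LT 135: heading 270 -> 45
  ]
  -- iteration 4/4 --
  BK 6: (-15.071,-17.071) -> (-19.314,-21.314) [heading=45, draw]
  RT 135: heading 45 -> 270
  REPEAT 3 [
    -- iteration 1/3 --
    RT 180: heading 270 -> 90
    FD 16: (-19.314,-21.314) -> (-19.314,-5.314) [heading=90, draw]
    LT 135: heading 90 -> 225
    -- iteration 2/3 --
    RT 180: heading 225 -> 45
    FD 16: (-19.314,-5.314) -> (-8,6) [heading=45, draw]
    LT 135: heading 45 -> 180
    -- iteration 3/3 --
    RT 180: heading 180 -> 0
    FD 16: (-8,6) -> (8,6) [heading=0, draw]
    LT 135: heading 0 -> 135
  ]
]
LT 180: heading 135 -> 315
Final: pos=(8,6), heading=315, 16 segment(s) drawn

Segment endpoints: x in {-42.385, -38.142, -26.385, -22.142, -19.314, -19.314, -15.071, -15.071, -15.071, -15.071, -10.828, -10.828, -8, -3.757, 8, 8, 12.243}, y in {-21.314, -17.071, -5.314, -1.071, 1.757, 1.757, 6, 6, 6, 6, 6, 10.243, 10.243, 13.071, 17.314, 29.071, 33.314}
xmin=-42.385, ymin=-21.314, xmax=12.243, ymax=33.314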